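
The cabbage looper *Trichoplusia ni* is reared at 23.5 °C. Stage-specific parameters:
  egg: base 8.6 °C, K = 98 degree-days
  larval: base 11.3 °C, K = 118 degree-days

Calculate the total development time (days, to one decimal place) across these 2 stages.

16.2 days

egg: 98 / (23.5 − 8.6) = 98 / 14.9 = 6.577 d.
larval: 118 / (23.5 − 11.3) = 118 / 12.2 = 9.672 d.
Sum = 16.249 ≈ 16.2 days.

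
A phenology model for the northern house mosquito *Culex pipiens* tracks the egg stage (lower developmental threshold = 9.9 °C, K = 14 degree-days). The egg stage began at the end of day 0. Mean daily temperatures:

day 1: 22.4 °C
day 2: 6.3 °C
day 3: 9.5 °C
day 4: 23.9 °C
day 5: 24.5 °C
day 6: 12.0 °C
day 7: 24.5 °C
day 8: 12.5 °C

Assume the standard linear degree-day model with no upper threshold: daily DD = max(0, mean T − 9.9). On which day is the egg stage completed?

day 4

Daily DD above 9.9 °C: 12.5, 0.0, 0.0, 14.0, 14.6, 2.1, 14.6, 2.6.
Cumulative: 12.5, 12.5, 12.5, 26.5, 41.1, 43.2, 57.8, 60.4.
The total first reaches 14 DD on day 4.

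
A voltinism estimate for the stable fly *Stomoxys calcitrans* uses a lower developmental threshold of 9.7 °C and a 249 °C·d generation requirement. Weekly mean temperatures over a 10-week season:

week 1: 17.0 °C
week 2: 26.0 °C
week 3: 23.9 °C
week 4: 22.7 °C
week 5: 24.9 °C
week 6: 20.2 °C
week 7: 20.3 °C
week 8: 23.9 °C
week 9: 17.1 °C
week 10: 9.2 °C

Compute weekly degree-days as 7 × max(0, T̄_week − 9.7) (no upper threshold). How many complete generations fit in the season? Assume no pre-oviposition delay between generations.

Weekly DD (7 × max(0, T̄ − 9.7)): 51.1, 114.1, 99.4, 91.0, 106.4, 73.5, 74.2, 99.4, 51.8, 0.0.
Season total = 760.9 DD.
Complete generations = ⌊760.9 / 249⌋ = 3.

3 generations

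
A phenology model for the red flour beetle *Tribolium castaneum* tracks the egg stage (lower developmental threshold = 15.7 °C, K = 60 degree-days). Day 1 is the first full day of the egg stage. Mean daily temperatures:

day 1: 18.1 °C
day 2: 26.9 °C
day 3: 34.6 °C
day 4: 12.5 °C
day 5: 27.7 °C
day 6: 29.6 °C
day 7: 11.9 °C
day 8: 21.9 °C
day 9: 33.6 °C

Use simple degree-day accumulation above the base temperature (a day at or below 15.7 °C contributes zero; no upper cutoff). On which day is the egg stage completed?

Daily DD above 15.7 °C: 2.4, 11.2, 18.9, 0.0, 12.0, 13.9, 0.0, 6.2, 17.9.
Cumulative: 2.4, 13.6, 32.5, 32.5, 44.5, 58.4, 58.4, 64.6, 82.5.
The total first reaches 60 DD on day 8.

day 8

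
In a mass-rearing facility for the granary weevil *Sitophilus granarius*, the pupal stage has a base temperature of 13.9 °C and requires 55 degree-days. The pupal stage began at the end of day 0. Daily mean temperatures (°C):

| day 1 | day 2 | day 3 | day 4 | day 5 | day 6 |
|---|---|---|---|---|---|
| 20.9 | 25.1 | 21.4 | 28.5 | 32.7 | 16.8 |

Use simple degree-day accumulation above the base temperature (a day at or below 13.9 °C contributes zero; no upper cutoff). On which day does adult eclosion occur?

Daily DD above 13.9 °C: 7.0, 11.2, 7.5, 14.6, 18.8, 2.9.
Cumulative: 7.0, 18.2, 25.7, 40.3, 59.1, 62.0.
The total first reaches 55 DD on day 5.

day 5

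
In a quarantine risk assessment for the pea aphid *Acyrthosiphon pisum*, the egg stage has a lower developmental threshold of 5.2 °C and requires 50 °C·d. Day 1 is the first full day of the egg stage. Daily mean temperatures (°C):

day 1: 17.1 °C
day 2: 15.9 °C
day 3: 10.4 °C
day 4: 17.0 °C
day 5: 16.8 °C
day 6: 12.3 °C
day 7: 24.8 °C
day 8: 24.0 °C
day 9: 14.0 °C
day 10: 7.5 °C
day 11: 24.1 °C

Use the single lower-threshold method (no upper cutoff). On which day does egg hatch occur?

day 5

Daily DD above 5.2 °C: 11.9, 10.7, 5.2, 11.8, 11.6, 7.1, 19.6, 18.8, 8.8, 2.3, 18.9.
Cumulative: 11.9, 22.6, 27.8, 39.6, 51.2, 58.3, 77.9, 96.7, 105.5, 107.8, 126.7.
The total first reaches 50 DD on day 5.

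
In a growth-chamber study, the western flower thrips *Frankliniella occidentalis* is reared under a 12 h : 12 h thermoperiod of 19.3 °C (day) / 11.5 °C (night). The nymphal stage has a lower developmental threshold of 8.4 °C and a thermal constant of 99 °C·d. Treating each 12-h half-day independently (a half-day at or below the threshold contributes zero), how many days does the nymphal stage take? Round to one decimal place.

14.1 days

Day half: max(0, 19.3 − 8.4) × 0.5 = 10.9 × 0.5 = 5.45 DD.
Night half: max(0, 11.5 − 8.4) × 0.5 = 3.1 × 0.5 = 1.55 DD.
Per 24 h: 7.00 DD/day.
Duration = 99 / 7.00 = 14.143 ≈ 14.1 days.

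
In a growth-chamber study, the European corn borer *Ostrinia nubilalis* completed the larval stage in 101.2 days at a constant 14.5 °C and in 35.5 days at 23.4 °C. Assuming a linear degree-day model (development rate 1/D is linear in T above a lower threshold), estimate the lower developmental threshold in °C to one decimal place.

9.7 °C

Under the model K = D·(T − T_b), so D₁·(T₁ − T_b) = D₂·(T₂ − T_b).
101.2·(14.5 − T_b) = 35.5·(23.4 − T_b)
T_b = (101.2·14.5 − 35.5·23.4) / (101.2 − 35.5) = 636.70 / 65.7 = 9.691 °C ≈ 9.7 °C.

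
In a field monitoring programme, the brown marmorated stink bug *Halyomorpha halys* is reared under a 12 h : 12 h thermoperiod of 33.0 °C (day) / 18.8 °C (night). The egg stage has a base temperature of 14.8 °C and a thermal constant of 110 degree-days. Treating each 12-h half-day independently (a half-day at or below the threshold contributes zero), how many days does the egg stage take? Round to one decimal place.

Day half: max(0, 33.0 − 14.8) × 0.5 = 18.2 × 0.5 = 9.10 DD.
Night half: max(0, 18.8 − 14.8) × 0.5 = 4.0 × 0.5 = 2.00 DD.
Per 24 h: 11.10 DD/day.
Duration = 110 / 11.10 = 9.910 ≈ 9.9 days.

9.9 days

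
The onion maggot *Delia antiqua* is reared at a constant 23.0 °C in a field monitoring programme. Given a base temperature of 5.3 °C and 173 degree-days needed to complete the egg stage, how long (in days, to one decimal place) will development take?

9.8 days

Daily accumulation = 23.0 − 5.3 = 17.7 DD/day.
Duration = 173 / 17.7 = 9.774 ≈ 9.8 days.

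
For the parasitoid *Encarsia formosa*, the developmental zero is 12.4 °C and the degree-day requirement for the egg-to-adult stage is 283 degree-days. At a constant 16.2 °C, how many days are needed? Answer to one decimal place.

74.5 days

Daily accumulation = 16.2 − 12.4 = 3.8 DD/day.
Duration = 283 / 3.8 = 74.474 ≈ 74.5 days.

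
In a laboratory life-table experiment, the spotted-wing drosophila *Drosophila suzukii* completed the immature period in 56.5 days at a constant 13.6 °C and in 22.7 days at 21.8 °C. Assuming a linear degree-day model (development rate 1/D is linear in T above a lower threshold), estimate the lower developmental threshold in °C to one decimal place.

8.1 °C

Under the model K = D·(T − T_b), so D₁·(T₁ − T_b) = D₂·(T₂ − T_b).
56.5·(13.6 − T_b) = 22.7·(21.8 − T_b)
T_b = (56.5·13.6 − 22.7·21.8) / (56.5 − 22.7) = 273.54 / 33.8 = 8.093 °C ≈ 8.1 °C.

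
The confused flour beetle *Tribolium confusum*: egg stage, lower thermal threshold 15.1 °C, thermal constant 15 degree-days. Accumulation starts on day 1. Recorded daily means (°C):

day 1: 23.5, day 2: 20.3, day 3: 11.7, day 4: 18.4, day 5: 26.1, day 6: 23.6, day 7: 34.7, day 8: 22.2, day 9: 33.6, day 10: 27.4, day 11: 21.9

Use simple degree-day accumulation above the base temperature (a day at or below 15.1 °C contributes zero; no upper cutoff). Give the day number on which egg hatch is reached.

Daily DD above 15.1 °C: 8.4, 5.2, 0.0, 3.3, 11.0, 8.5, 19.6, 7.1, 18.5, 12.3, 6.8.
Cumulative: 8.4, 13.6, 13.6, 16.9, 27.9, 36.4, 56.0, 63.1, 81.6, 93.9, 100.7.
The total first reaches 15 DD on day 4.

day 4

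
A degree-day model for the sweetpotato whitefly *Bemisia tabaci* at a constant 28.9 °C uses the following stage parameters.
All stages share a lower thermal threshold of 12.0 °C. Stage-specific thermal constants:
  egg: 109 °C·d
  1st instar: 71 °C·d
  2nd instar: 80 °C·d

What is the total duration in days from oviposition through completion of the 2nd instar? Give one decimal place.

15.4 days

Daily accumulation at 28.9 °C = 28.9 − 12.0 = 16.9 DD/day.
Total K = 109 + 71 + 80 = 260 DD.
Total duration = 260 / 16.9 = 15.385 ≈ 15.4 days.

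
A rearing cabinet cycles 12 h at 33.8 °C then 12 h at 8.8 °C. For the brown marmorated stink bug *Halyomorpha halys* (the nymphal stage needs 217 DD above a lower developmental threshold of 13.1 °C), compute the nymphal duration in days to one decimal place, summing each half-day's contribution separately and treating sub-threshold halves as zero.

Day half: max(0, 33.8 − 13.1) × 0.5 = 20.7 × 0.5 = 10.35 DD.
Night half: max(0, 8.8 − 13.1) × 0.5 = 0.0 × 0.5 = 0.00 DD.
Per 24 h: 10.35 DD/day.
Duration = 217 / 10.35 = 20.966 ≈ 21.0 days.

21.0 days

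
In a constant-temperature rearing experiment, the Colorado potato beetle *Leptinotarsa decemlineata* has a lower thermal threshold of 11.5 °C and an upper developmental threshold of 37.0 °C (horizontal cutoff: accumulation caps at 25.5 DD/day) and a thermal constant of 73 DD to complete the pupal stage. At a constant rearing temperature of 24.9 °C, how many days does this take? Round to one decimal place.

5.4 days

Daily accumulation = 24.9 − 11.5 = 13.4 DD/day.
Duration = 73 / 13.4 = 5.448 ≈ 5.4 days.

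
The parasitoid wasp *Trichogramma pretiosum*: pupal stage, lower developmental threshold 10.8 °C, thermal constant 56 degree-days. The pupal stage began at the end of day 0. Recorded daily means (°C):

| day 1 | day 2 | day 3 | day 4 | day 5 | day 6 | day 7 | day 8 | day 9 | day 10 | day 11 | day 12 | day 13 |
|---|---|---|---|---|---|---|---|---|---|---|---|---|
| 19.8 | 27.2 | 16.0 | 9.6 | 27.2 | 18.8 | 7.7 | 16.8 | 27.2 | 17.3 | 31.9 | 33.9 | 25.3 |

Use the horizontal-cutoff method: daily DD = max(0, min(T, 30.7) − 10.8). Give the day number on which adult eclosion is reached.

Daily DD above 10.8 °C (capped at 19.9): 9.0, 16.4, 5.2, 0.0, 16.4, 8.0, 0.0, 6.0, 16.4, 6.5, 19.9, 19.9, 14.5.
Cumulative: 9.0, 25.4, 30.6, 30.6, 47.0, 55.0, 55.0, 61.0, 77.4, 83.9, 103.8, 123.7, 138.2.
The total first reaches 56 DD on day 8.

day 8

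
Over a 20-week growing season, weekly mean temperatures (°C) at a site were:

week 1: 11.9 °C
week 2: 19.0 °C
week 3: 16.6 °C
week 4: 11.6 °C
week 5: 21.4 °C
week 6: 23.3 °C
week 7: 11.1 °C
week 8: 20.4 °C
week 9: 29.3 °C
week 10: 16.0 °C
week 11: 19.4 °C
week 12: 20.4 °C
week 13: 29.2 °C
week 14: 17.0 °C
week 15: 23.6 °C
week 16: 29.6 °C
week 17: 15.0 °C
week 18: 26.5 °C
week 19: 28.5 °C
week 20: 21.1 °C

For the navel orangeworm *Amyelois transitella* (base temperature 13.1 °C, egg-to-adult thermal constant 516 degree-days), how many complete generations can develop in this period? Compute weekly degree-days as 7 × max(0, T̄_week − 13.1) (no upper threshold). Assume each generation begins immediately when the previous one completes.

2 generations

Weekly DD (7 × max(0, T̄ − 13.1)): 0.0, 41.3, 24.5, 0.0, 58.1, 71.4, 0.0, 51.1, 113.4, 20.3, 44.1, 51.1, 112.7, 27.3, 73.5, 115.5, 13.3, 93.8, 107.8, 56.0.
Season total = 1075.2 DD.
Complete generations = ⌊1075.2 / 516⌋ = 2.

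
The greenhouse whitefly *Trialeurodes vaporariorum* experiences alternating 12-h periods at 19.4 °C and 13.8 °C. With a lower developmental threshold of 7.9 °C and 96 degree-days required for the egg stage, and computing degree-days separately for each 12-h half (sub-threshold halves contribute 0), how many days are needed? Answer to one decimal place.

Day half: max(0, 19.4 − 7.9) × 0.5 = 11.5 × 0.5 = 5.75 DD.
Night half: max(0, 13.8 − 7.9) × 0.5 = 5.9 × 0.5 = 2.95 DD.
Per 24 h: 8.70 DD/day.
Duration = 96 / 8.70 = 11.034 ≈ 11.0 days.

11.0 days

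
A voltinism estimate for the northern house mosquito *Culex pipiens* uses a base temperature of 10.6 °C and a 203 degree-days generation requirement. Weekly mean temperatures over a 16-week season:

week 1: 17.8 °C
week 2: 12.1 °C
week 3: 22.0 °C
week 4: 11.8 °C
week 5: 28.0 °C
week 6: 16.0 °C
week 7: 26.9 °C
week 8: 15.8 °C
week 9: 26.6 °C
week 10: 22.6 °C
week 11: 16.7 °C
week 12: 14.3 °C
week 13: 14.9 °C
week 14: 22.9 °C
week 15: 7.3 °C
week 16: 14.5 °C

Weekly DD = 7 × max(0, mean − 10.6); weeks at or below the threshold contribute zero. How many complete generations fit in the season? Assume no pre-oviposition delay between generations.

4 generations

Weekly DD (7 × max(0, T̄ − 10.6)): 50.4, 10.5, 79.8, 8.4, 121.8, 37.8, 114.1, 36.4, 112.0, 84.0, 42.7, 25.9, 30.1, 86.1, 0.0, 27.3.
Season total = 867.3 DD.
Complete generations = ⌊867.3 / 203⌋ = 4.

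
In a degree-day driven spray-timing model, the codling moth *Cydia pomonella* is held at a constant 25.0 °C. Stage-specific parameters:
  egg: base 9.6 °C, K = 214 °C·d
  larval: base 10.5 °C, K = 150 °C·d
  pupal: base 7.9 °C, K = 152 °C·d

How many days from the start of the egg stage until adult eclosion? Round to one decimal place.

33.1 days

egg: 214 / (25.0 − 9.6) = 214 / 15.4 = 13.896 d.
larval: 150 / (25.0 − 10.5) = 150 / 14.5 = 10.345 d.
pupal: 152 / (25.0 − 7.9) = 152 / 17.1 = 8.889 d.
Sum = 33.130 ≈ 33.1 days.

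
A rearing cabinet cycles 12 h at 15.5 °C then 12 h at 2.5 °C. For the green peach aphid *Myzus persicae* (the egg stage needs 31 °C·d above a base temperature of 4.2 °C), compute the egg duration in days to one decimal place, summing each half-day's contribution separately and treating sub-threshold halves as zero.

Day half: max(0, 15.5 − 4.2) × 0.5 = 11.3 × 0.5 = 5.65 DD.
Night half: max(0, 2.5 − 4.2) × 0.5 = 0.0 × 0.5 = 0.00 DD.
Per 24 h: 5.65 DD/day.
Duration = 31 / 5.65 = 5.487 ≈ 5.5 days.

5.5 days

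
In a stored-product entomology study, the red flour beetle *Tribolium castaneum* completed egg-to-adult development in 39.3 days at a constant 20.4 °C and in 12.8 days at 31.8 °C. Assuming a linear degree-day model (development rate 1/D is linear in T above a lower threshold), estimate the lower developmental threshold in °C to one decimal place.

Linear rate model ⇒ the product D·(T − T_b) is constant across temperatures.
39.3·(20.4 − T_b) = 12.8·(31.8 − T_b)
T_b = (39.3·20.4 − 12.8·31.8) / (39.3 − 12.8) = 394.68 / 26.5 = 14.894 °C ≈ 14.9 °C.

14.9 °C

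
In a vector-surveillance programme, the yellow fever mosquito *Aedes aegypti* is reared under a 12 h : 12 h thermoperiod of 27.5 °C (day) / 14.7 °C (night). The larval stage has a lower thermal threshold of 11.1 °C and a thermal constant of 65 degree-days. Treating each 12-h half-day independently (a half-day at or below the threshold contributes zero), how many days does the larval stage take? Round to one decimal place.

Day half: max(0, 27.5 − 11.1) × 0.5 = 16.4 × 0.5 = 8.20 DD.
Night half: max(0, 14.7 − 11.1) × 0.5 = 3.6 × 0.5 = 1.80 DD.
Per 24 h: 10.00 DD/day.
Duration = 65 / 10.00 = 6.500 ≈ 6.5 days.

6.5 days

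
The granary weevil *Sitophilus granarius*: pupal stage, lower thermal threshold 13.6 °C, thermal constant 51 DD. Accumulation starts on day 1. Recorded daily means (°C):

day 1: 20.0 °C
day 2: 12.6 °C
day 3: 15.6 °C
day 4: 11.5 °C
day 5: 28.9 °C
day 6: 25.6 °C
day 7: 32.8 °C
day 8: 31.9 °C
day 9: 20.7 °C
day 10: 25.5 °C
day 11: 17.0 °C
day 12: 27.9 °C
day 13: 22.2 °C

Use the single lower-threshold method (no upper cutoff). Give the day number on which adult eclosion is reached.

Daily DD above 13.6 °C: 6.4, 0.0, 2.0, 0.0, 15.3, 12.0, 19.2, 18.3, 7.1, 11.9, 3.4, 14.3, 8.6.
Cumulative: 6.4, 6.4, 8.4, 8.4, 23.7, 35.7, 54.9, 73.2, 80.3, 92.2, 95.6, 109.9, 118.5.
The total first reaches 51 DD on day 7.

day 7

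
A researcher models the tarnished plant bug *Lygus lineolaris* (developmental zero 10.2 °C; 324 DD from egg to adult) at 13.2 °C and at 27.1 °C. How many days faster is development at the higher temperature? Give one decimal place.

At 13.2 °C: 324 / (13.2 − 10.2) = 324 / 3.0 = 108.000 d.
At 27.1 °C: 324 / (27.1 − 10.2) = 324 / 16.9 = 19.172 d.
Difference = |108.000 − 19.172| = 88.828 ≈ 88.8 days.

88.8 days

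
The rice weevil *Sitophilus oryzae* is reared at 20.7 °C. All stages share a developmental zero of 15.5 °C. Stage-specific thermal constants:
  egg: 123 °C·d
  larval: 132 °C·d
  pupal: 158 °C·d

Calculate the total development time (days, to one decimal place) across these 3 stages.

79.4 days

Daily accumulation at 20.7 °C = 20.7 − 15.5 = 5.2 DD/day.
Total K = 123 + 132 + 158 = 413 DD.
Total duration = 413 / 5.2 = 79.423 ≈ 79.4 days.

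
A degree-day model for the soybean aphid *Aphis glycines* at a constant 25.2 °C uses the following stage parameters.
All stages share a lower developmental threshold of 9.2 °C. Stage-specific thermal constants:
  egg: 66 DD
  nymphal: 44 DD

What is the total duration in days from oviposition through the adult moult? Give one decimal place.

Daily accumulation at 25.2 °C = 25.2 − 9.2 = 16.0 DD/day.
Total K = 66 + 44 = 110 DD.
Total duration = 110 / 16.0 = 6.875 ≈ 6.9 days.

6.9 days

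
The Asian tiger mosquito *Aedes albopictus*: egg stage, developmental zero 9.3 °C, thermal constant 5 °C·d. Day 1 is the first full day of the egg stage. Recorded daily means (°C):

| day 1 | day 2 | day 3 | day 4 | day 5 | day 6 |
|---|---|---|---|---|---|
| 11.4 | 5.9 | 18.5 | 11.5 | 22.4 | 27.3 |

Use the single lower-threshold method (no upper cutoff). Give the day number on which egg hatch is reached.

Daily DD above 9.3 °C: 2.1, 0.0, 9.2, 2.2, 13.1, 18.0.
Cumulative: 2.1, 2.1, 11.3, 13.5, 26.6, 44.6.
The total first reaches 5 DD on day 3.

day 3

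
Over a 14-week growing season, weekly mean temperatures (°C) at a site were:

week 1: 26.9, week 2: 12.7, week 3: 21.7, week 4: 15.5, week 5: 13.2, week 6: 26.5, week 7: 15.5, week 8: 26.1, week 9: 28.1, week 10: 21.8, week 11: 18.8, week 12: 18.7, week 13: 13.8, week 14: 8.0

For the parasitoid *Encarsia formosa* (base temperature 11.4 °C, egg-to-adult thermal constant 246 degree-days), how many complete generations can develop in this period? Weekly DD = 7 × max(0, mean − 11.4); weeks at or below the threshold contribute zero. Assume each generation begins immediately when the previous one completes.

Weekly DD (7 × max(0, T̄ − 11.4)): 108.5, 9.1, 72.1, 28.7, 12.6, 105.7, 28.7, 102.9, 116.9, 72.8, 51.8, 51.1, 16.8, 0.0.
Season total = 777.7 DD.
Complete generations = ⌊777.7 / 246⌋ = 3.

3 generations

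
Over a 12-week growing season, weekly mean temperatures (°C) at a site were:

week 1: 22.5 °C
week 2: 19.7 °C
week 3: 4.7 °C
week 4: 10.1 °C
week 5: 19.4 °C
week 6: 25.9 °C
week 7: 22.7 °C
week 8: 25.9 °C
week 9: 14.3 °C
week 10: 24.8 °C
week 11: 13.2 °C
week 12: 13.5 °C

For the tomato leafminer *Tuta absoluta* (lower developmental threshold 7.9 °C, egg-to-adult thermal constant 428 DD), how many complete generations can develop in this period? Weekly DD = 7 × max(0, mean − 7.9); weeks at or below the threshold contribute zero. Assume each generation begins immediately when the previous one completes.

2 generations

Weekly DD (7 × max(0, T̄ − 7.9)): 102.2, 82.6, 0.0, 15.4, 80.5, 126.0, 103.6, 126.0, 44.8, 118.3, 37.1, 39.2.
Season total = 875.7 DD.
Complete generations = ⌊875.7 / 428⌋ = 2.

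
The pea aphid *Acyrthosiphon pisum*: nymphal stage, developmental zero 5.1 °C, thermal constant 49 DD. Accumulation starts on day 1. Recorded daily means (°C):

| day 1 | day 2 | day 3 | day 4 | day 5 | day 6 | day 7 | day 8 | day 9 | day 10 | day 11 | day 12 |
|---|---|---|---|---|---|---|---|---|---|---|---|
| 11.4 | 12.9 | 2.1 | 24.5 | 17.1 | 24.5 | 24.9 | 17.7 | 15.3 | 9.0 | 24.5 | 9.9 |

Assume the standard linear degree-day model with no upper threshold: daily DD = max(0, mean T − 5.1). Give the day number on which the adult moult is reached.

day 6

Daily DD above 5.1 °C: 6.3, 7.8, 0.0, 19.4, 12.0, 19.4, 19.8, 12.6, 10.2, 3.9, 19.4, 4.8.
Cumulative: 6.3, 14.1, 14.1, 33.5, 45.5, 64.9, 84.7, 97.3, 107.5, 111.4, 130.8, 135.6.
The total first reaches 49 DD on day 6.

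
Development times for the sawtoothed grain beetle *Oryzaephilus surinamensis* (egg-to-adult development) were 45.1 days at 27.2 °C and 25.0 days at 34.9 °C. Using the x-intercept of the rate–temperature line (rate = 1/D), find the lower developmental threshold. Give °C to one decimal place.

Linear rate model ⇒ the product D·(T − T_b) is constant across temperatures.
45.1·(27.2 − T_b) = 25.0·(34.9 − T_b)
T_b = (45.1·27.2 − 25.0·34.9) / (45.1 − 25.0) = 354.22 / 20.1 = 17.623 °C ≈ 17.6 °C.

17.6 °C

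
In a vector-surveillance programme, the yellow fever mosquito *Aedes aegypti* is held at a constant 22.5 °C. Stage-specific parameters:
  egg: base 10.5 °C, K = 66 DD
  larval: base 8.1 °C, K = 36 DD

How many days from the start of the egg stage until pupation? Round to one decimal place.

8.0 days

egg: 66 / (22.5 − 10.5) = 66 / 12.0 = 5.500 d.
larval: 36 / (22.5 − 8.1) = 36 / 14.4 = 2.500 d.
Sum = 8.000 ≈ 8.0 days.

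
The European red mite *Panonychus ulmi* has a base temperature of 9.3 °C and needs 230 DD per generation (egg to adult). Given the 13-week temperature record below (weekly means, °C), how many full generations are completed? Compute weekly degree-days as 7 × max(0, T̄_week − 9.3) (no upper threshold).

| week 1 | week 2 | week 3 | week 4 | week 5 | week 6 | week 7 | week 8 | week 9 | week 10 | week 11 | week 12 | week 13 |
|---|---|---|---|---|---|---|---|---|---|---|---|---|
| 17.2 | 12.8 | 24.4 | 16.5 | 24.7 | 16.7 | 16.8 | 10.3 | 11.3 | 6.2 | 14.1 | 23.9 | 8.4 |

Weekly DD (7 × max(0, T̄ − 9.3)): 55.3, 24.5, 105.7, 50.4, 107.8, 51.8, 52.5, 7.0, 14.0, 0.0, 33.6, 102.2, 0.0.
Season total = 604.8 DD.
Complete generations = ⌊604.8 / 230⌋ = 2.

2 generations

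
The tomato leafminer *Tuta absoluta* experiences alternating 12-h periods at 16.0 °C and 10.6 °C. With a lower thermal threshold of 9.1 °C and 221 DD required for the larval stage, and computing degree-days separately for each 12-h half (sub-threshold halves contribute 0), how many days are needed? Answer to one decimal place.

52.6 days

Day half: max(0, 16.0 − 9.1) × 0.5 = 6.9 × 0.5 = 3.45 DD.
Night half: max(0, 10.6 − 9.1) × 0.5 = 1.5 × 0.5 = 0.75 DD.
Per 24 h: 4.20 DD/day.
Duration = 221 / 4.20 = 52.619 ≈ 52.6 days.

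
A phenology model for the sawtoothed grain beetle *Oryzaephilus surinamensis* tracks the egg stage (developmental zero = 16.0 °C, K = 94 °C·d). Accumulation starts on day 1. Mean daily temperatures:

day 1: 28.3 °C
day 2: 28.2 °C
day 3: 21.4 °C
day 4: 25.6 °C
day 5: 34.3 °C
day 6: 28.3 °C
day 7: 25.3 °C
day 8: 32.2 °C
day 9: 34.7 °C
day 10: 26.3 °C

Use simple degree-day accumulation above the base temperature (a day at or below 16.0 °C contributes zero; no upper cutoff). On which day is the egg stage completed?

day 8

Daily DD above 16.0 °C: 12.3, 12.2, 5.4, 9.6, 18.3, 12.3, 9.3, 16.2, 18.7, 10.3.
Cumulative: 12.3, 24.5, 29.9, 39.5, 57.8, 70.1, 79.4, 95.6, 114.3, 124.6.
The total first reaches 94 DD on day 8.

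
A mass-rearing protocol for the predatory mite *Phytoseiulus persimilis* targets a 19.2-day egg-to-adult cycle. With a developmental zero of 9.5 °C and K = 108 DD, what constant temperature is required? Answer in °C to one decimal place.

Required daily accumulation = 108 / 19.2 = 5.625 DD/day.
T = T_base + 5.625 = 9.5 + 5.625 = 15.125 ≈ 15.1 °C.

15.1 °C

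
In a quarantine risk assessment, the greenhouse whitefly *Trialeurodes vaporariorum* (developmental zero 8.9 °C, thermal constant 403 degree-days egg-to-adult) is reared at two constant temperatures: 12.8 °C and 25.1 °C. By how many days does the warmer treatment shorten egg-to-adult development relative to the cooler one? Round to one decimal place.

At 12.8 °C: 403 / (12.8 − 8.9) = 403 / 3.9 = 103.333 d.
At 25.1 °C: 403 / (25.1 − 8.9) = 403 / 16.2 = 24.877 d.
Difference = |103.333 − 24.877| = 78.457 ≈ 78.5 days.

78.5 days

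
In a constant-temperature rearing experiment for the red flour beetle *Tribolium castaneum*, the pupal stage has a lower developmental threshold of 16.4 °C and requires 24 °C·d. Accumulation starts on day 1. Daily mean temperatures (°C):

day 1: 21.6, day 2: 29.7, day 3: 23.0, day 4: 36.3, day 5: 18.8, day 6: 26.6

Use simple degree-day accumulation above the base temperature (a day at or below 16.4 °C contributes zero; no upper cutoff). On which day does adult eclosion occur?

Daily DD above 16.4 °C: 5.2, 13.3, 6.6, 19.9, 2.4, 10.2.
Cumulative: 5.2, 18.5, 25.1, 45.0, 47.4, 57.6.
The total first reaches 24 DD on day 3.

day 3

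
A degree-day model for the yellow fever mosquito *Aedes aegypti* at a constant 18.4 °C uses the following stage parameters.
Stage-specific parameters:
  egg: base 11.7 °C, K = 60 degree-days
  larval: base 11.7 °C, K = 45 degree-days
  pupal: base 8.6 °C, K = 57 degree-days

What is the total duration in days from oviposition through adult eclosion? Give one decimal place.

21.5 days

egg: 60 / (18.4 − 11.7) = 60 / 6.7 = 8.955 d.
larval: 45 / (18.4 − 11.7) = 45 / 6.7 = 6.716 d.
pupal: 57 / (18.4 − 8.6) = 57 / 9.8 = 5.816 d.
Sum = 21.488 ≈ 21.5 days.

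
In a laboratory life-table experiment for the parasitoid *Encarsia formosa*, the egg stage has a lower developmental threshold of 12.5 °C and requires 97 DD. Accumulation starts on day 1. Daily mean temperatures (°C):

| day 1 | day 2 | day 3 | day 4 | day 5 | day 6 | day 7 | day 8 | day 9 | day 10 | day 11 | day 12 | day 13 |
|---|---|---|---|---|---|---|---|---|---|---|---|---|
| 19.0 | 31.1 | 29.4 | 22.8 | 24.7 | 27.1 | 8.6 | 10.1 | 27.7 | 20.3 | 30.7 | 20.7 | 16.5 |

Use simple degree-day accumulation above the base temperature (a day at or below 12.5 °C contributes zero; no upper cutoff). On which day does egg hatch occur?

day 10

Daily DD above 12.5 °C: 6.5, 18.6, 16.9, 10.3, 12.2, 14.6, 0.0, 0.0, 15.2, 7.8, 18.2, 8.2, 4.0.
Cumulative: 6.5, 25.1, 42.0, 52.3, 64.5, 79.1, 79.1, 79.1, 94.3, 102.1, 120.3, 128.5, 132.5.
The total first reaches 97 DD on day 10.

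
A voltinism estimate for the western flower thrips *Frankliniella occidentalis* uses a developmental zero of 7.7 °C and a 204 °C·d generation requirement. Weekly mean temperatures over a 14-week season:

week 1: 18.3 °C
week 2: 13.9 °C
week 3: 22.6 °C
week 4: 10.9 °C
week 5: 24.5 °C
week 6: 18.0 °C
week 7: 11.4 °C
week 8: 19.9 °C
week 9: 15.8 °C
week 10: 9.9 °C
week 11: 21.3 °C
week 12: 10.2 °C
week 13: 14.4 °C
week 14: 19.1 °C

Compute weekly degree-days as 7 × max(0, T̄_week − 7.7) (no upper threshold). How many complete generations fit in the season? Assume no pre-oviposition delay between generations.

4 generations

Weekly DD (7 × max(0, T̄ − 7.7)): 74.2, 43.4, 104.3, 22.4, 117.6, 72.1, 25.9, 85.4, 56.7, 15.4, 95.2, 17.5, 46.9, 79.8.
Season total = 856.8 DD.
Complete generations = ⌊856.8 / 204⌋ = 4.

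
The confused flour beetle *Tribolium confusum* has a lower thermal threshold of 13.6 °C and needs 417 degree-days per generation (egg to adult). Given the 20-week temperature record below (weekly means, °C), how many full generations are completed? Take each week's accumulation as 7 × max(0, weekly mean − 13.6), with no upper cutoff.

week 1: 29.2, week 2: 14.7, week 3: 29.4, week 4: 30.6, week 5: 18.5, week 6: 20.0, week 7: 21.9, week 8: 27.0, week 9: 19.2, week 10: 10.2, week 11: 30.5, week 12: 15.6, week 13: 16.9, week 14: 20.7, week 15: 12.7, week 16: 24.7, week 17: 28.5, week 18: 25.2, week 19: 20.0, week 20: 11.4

Weekly DD (7 × max(0, T̄ − 13.6)): 109.2, 7.7, 110.6, 119.0, 34.3, 44.8, 58.1, 93.8, 39.2, 0.0, 118.3, 14.0, 23.1, 49.7, 0.0, 77.7, 104.3, 81.2, 44.8, 0.0.
Season total = 1129.8 DD.
Complete generations = ⌊1129.8 / 417⌋ = 2.

2 generations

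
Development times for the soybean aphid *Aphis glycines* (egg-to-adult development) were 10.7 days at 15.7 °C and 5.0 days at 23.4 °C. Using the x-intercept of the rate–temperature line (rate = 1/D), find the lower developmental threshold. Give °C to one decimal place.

8.9 °C

Linear rate model ⇒ the product D·(T − T_b) is constant across temperatures.
10.7·(15.7 − T_b) = 5.0·(23.4 − T_b)
T_b = (10.7·15.7 − 5.0·23.4) / (10.7 − 5.0) = 50.99 / 5.7 = 8.946 °C ≈ 8.9 °C.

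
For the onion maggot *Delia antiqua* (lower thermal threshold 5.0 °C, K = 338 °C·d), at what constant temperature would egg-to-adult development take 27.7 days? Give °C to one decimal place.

17.2 °C

Required daily accumulation = 338 / 27.7 = 12.202 DD/day.
T = T_base + 12.202 = 5.0 + 12.202 = 17.202 ≈ 17.2 °C.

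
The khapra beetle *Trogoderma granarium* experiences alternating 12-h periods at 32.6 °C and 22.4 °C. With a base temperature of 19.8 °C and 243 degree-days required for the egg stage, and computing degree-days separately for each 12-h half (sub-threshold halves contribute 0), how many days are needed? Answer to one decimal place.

31.6 days

Day half: max(0, 32.6 − 19.8) × 0.5 = 12.8 × 0.5 = 6.40 DD.
Night half: max(0, 22.4 − 19.8) × 0.5 = 2.6 × 0.5 = 1.30 DD.
Per 24 h: 7.70 DD/day.
Duration = 243 / 7.70 = 31.558 ≈ 31.6 days.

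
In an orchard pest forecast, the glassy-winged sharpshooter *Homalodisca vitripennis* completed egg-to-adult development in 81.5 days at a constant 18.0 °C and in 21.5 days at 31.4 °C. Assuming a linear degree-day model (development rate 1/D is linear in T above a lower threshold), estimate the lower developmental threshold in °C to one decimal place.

Under the model K = D·(T − T_b), so D₁·(T₁ − T_b) = D₂·(T₂ − T_b).
81.5·(18.0 − T_b) = 21.5·(31.4 − T_b)
T_b = (81.5·18.0 − 21.5·31.4) / (81.5 − 21.5) = 791.90 / 60.0 = 13.198 °C ≈ 13.2 °C.

13.2 °C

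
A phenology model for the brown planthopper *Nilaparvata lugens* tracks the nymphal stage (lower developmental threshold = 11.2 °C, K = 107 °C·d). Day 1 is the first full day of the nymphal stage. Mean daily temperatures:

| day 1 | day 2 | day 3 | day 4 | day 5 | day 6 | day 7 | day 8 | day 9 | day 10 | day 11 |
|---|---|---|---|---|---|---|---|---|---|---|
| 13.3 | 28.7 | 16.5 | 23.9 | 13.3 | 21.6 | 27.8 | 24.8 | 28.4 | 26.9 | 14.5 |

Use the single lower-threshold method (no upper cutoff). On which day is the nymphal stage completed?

day 10

Daily DD above 11.2 °C: 2.1, 17.5, 5.3, 12.7, 2.1, 10.4, 16.6, 13.6, 17.2, 15.7, 3.3.
Cumulative: 2.1, 19.6, 24.9, 37.6, 39.7, 50.1, 66.7, 80.3, 97.5, 113.2, 116.5.
The total first reaches 107 DD on day 10.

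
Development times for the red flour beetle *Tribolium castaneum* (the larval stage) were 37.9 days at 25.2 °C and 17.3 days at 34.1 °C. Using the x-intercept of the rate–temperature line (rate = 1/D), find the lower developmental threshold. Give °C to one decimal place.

Linear rate model ⇒ the product D·(T − T_b) is constant across temperatures.
37.9·(25.2 − T_b) = 17.3·(34.1 − T_b)
T_b = (37.9·25.2 − 17.3·34.1) / (37.9 − 17.3) = 365.15 / 20.6 = 17.726 °C ≈ 17.7 °C.

17.7 °C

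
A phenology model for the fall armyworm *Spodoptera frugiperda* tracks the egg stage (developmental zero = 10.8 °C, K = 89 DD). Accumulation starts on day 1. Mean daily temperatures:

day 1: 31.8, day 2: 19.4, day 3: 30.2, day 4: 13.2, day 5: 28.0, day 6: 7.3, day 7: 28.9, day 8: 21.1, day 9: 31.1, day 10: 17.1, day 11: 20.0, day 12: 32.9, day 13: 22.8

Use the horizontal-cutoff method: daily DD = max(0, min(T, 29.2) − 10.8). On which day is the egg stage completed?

day 8

Daily DD above 10.8 °C (capped at 18.4): 18.4, 8.6, 18.4, 2.4, 17.2, 0.0, 18.1, 10.3, 18.4, 6.3, 9.2, 18.4, 12.0.
Cumulative: 18.4, 27.0, 45.4, 47.8, 65.0, 65.0, 83.1, 93.4, 111.8, 118.1, 127.3, 145.7, 157.7.
The total first reaches 89 DD on day 8.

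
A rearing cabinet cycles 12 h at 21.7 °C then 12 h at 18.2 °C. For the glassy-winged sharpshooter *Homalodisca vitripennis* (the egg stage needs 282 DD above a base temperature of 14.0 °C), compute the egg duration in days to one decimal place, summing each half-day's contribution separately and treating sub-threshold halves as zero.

47.4 days

Day half: max(0, 21.7 − 14.0) × 0.5 = 7.7 × 0.5 = 3.85 DD.
Night half: max(0, 18.2 − 14.0) × 0.5 = 4.2 × 0.5 = 2.10 DD.
Per 24 h: 5.95 DD/day.
Duration = 282 / 5.95 = 47.395 ≈ 47.4 days.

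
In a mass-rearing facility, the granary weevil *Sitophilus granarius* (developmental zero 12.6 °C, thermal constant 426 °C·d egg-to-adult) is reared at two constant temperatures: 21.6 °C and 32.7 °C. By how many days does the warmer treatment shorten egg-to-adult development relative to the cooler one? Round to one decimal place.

26.1 days

At 21.6 °C: 426 / (21.6 − 12.6) = 426 / 9.0 = 47.333 d.
At 32.7 °C: 426 / (32.7 − 12.6) = 426 / 20.1 = 21.194 d.
Difference = |47.333 − 21.194| = 26.139 ≈ 26.1 days.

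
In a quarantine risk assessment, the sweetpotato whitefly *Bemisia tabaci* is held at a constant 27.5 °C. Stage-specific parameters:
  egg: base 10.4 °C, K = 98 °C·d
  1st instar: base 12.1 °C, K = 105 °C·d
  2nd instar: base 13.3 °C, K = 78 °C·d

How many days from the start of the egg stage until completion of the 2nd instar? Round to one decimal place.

egg: 98 / (27.5 − 10.4) = 98 / 17.1 = 5.731 d.
1st instar: 105 / (27.5 − 12.1) = 105 / 15.4 = 6.818 d.
2nd instar: 78 / (27.5 − 13.3) = 78 / 14.2 = 5.493 d.
Sum = 18.042 ≈ 18.0 days.

18.0 days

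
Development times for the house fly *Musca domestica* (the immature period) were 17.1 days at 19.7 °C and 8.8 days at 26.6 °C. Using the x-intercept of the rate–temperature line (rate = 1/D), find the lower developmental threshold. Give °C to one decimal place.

Under the model K = D·(T − T_b), so D₁·(T₁ − T_b) = D₂·(T₂ − T_b).
17.1·(19.7 − T_b) = 8.8·(26.6 − T_b)
T_b = (17.1·19.7 − 8.8·26.6) / (17.1 − 8.8) = 102.79 / 8.3 = 12.384 °C ≈ 12.4 °C.

12.4 °C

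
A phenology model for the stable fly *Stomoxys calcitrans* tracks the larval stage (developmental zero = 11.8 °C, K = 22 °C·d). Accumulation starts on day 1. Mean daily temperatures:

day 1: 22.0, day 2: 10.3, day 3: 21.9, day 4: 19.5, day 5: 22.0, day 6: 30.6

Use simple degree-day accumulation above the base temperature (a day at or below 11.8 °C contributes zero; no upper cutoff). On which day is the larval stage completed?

day 4

Daily DD above 11.8 °C: 10.2, 0.0, 10.1, 7.7, 10.2, 18.8.
Cumulative: 10.2, 10.2, 20.3, 28.0, 38.2, 57.0.
The total first reaches 22 DD on day 4.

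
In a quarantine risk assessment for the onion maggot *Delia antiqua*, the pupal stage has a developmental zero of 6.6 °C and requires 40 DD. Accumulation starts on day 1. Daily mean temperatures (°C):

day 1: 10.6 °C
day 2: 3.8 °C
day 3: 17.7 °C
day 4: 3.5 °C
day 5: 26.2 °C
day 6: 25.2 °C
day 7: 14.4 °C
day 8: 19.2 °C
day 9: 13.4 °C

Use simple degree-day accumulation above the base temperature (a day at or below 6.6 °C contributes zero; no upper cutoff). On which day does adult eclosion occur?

day 6

Daily DD above 6.6 °C: 4.0, 0.0, 11.1, 0.0, 19.6, 18.6, 7.8, 12.6, 6.8.
Cumulative: 4.0, 4.0, 15.1, 15.1, 34.7, 53.3, 61.1, 73.7, 80.5.
The total first reaches 40 DD on day 6.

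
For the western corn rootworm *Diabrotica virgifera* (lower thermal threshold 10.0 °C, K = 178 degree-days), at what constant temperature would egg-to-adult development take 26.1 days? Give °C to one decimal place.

16.8 °C

Required daily accumulation = 178 / 26.1 = 6.820 DD/day.
T = T_base + 6.820 = 10.0 + 6.820 = 16.820 ≈ 16.8 °C.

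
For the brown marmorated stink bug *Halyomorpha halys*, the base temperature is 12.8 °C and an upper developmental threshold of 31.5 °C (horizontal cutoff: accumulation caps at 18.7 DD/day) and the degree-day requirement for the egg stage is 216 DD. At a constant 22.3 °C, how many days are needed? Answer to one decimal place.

22.7 days

Daily accumulation = 22.3 − 12.8 = 9.5 DD/day.
Duration = 216 / 9.5 = 22.737 ≈ 22.7 days.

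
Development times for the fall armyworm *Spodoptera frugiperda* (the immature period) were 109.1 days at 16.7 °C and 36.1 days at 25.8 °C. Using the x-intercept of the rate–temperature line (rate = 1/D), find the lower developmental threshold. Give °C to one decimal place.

Linear rate model ⇒ the product D·(T − T_b) is constant across temperatures.
109.1·(16.7 − T_b) = 36.1·(25.8 − T_b)
T_b = (109.1·16.7 − 36.1·25.8) / (109.1 − 36.1) = 890.59 / 73.0 = 12.200 °C ≈ 12.2 °C.

12.2 °C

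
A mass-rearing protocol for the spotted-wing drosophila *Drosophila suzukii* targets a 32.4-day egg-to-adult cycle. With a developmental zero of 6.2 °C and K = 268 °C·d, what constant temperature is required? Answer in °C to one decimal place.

14.5 °C

Required daily accumulation = 268 / 32.4 = 8.272 DD/day.
T = T_base + 8.272 = 6.2 + 8.272 = 14.472 ≈ 14.5 °C.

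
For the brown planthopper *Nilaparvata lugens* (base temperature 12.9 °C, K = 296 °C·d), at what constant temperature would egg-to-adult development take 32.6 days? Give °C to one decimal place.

22.0 °C

Required daily accumulation = 296 / 32.6 = 9.080 DD/day.
T = T_base + 9.080 = 12.9 + 9.080 = 21.980 ≈ 22.0 °C.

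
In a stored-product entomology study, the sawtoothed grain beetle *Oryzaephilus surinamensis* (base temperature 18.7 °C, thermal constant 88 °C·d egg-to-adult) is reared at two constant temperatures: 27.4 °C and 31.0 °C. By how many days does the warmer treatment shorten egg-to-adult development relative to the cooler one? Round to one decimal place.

3.0 days

At 27.4 °C: 88 / (27.4 − 18.7) = 88 / 8.7 = 10.115 d.
At 31.0 °C: 88 / (31.0 − 18.7) = 88 / 12.3 = 7.154 d.
Difference = |10.115 − 7.154| = 2.960 ≈ 3.0 days.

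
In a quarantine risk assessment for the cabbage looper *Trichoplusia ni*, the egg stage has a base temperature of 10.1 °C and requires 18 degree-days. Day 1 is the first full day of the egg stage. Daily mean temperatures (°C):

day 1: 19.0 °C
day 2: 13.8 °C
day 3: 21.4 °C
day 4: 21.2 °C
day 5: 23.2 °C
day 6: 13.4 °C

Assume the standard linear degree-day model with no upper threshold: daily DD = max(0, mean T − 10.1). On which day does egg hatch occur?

Daily DD above 10.1 °C: 8.9, 3.7, 11.3, 11.1, 13.1, 3.3.
Cumulative: 8.9, 12.6, 23.9, 35.0, 48.1, 51.4.
The total first reaches 18 DD on day 3.

day 3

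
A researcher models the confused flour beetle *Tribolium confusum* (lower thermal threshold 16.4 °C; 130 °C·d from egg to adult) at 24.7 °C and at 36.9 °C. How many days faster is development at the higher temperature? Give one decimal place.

At 24.7 °C: 130 / (24.7 − 16.4) = 130 / 8.3 = 15.663 d.
At 36.9 °C: 130 / (36.9 − 16.4) = 130 / 20.5 = 6.341 d.
Difference = |15.663 − 6.341| = 9.321 ≈ 9.3 days.

9.3 days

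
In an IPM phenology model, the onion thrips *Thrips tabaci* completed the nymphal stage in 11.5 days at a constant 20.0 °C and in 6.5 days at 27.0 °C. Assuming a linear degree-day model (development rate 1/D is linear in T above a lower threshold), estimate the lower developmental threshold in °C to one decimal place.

Under the model K = D·(T − T_b), so D₁·(T₁ − T_b) = D₂·(T₂ − T_b).
11.5·(20.0 − T_b) = 6.5·(27.0 − T_b)
T_b = (11.5·20.0 − 6.5·27.0) / (11.5 − 6.5) = 54.50 / 5.0 = 10.900 °C ≈ 10.9 °C.

10.9 °C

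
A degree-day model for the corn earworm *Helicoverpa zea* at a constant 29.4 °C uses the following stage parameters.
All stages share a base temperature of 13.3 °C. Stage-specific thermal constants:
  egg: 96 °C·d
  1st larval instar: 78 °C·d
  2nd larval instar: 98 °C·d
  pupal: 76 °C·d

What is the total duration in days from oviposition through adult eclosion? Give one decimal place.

21.6 days

Daily accumulation at 29.4 °C = 29.4 − 13.3 = 16.1 DD/day.
Total K = 96 + 78 + 98 + 76 = 348 DD.
Total duration = 348 / 16.1 = 21.615 ≈ 21.6 days.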